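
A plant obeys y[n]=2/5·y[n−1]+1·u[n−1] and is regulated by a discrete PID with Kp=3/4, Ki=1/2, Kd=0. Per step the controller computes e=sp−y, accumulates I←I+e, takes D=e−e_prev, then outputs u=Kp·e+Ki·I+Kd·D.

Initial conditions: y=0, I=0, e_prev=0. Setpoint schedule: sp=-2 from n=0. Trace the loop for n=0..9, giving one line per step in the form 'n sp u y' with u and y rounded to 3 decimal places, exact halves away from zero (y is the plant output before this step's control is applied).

(exact arithmetic carried between steps; '≈' marks a value shown rounded to 6 d.p. or computed from one; I and e_prev carry over from the previous line; the table rounds u and y to 3 d.p., halves away from zero)
n=0: y=0, sp=-2, e=sp−y=-2; I=-2, D=e−e_prev=-2; u=3/4·(-2)+1/2·(-2)+0·(-2)=-2.5; next y=2/5·0+1·(-2.5)=-2.5
n=1: y=-2.5, sp=-2, e=sp−y=0.5; I=-1.5, D=e−e_prev=2.5; u=3/4·0.5+1/2·(-1.5)+0·2.5=-0.375; next y=2/5·(-2.5)+1·(-0.375)=-1.375
n=2: y=-1.375, sp=-2, e=sp−y=-0.625; I=-2.125, D=e−e_prev=-1.125; u=3/4·(-0.625)+1/2·(-2.125)+0·(-1.125)=-1.53125; next y=2/5·(-1.375)+1·(-1.53125)=-2.08125
n=3: y=-2.08125, sp=-2, e=sp−y=0.08125; I=-2.04375, D=e−e_prev=0.70625; u=3/4·0.08125+1/2·(-2.04375)+0·0.70625≈-0.960938; next y=2/5·(-2.08125)+1·(-0.960938)≈-1.793438
n=4: y≈-1.793438, sp=-2, e=sp−y≈-0.206563; I≈-2.250313, D=e−e_prev≈-0.287813; u=3/4·(-0.206563)+1/2·(-2.250313)+0·(-0.287813)≈-1.280078; next y=2/5·(-1.793438)+1·(-1.280078)≈-1.997453
n=5: y≈-1.997453, sp=-2, e=sp−y≈-0.002547; I≈-2.252859, D=e−e_prev≈0.204016; u=3/4·(-0.002547)+1/2·(-2.252859)+0·0.204016≈-1.128340; next y=2/5·(-1.997453)+1·(-1.128340)≈-1.927321
n=6: y≈-1.927321, sp=-2, e=sp−y≈-0.072679; I≈-2.325538, D=e−e_prev≈-0.070132; u=3/4·(-0.072679)+1/2·(-2.325538)+0·(-0.070132)≈-1.217278; next y=2/5·(-1.927321)+1·(-1.217278)≈-1.988207
n=7: y≈-1.988207, sp=-2, e=sp−y≈-0.011793; I≈-2.337332, D=e−e_prev≈0.060886; u=3/4·(-0.011793)+1/2·(-2.337332)+0·0.060886≈-1.177511; next y=2/5·(-1.988207)+1·(-1.177511)≈-1.972793
n=8: y≈-1.972793, sp=-2, e=sp−y≈-0.027207; I≈-2.364538, D=e−e_prev≈-0.015413; u=3/4·(-0.027207)+1/2·(-2.364538)+0·(-0.015413)≈-1.202674; next y=2/5·(-1.972793)+1·(-1.202674)≈-1.991791
n=9: y≈-1.991791, sp=-2, e=sp−y≈-0.008209; I≈-2.372747, D=e−e_prev≈0.018998; u=3/4·(-0.008209)+1/2·(-2.372747)+0·0.018998≈-1.192530; next y=2/5·(-1.991791)+1·(-1.192530)≈-1.989246

0 -2 -2.500 0.000
1 -2 -0.375 -2.500
2 -2 -1.531 -1.375
3 -2 -0.961 -2.081
4 -2 -1.280 -1.793
5 -2 -1.128 -1.997
6 -2 -1.217 -1.927
7 -2 -1.178 -1.988
8 -2 -1.203 -1.973
9 -2 -1.193 -1.992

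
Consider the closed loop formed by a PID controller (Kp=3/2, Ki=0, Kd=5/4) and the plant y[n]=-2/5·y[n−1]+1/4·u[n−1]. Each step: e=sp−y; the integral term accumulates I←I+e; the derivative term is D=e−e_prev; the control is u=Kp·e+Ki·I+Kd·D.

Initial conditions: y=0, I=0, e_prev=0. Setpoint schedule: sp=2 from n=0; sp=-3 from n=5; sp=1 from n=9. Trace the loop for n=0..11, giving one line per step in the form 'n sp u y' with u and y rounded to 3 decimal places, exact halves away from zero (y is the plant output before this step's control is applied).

0 2 5.500 0.000
1 2 -0.781 1.375
2 2 6.768 -0.745
3 2 -3.405 1.990
4 2 10.018 -1.647
5 -3 -21.508 3.163
6 -3 17.721 -6.642
7 -3 -32.293 7.087
8 -3 34.356 -10.908
9 1 -42.754 12.952
10 1 61.331 -15.869
11 1 -77.958 21.680

(exact arithmetic carried between steps; '≈' marks a value shown rounded to 6 d.p. or computed from one; I and e_prev carry over from the previous line; the table rounds u and y to 3 d.p., halves away from zero)
n=0: y=0, sp=2, e=sp−y=2; I=2, D=e−e_prev=2; u=3/2·2+0·2+5/4·2=5.5; next y=-2/5·0+1/4·5.5=1.375
n=1: y=1.375, sp=2, e=sp−y=0.625; I=2.625, D=e−e_prev=-1.375; u=3/2·0.625+0·2.625+5/4·(-1.375)=-0.78125; next y=-2/5·1.375+1/4·(-0.78125)≈-0.745313
n=2: y≈-0.745313, sp=2, e=sp−y≈2.745313; I≈5.370313, D=e−e_prev≈2.120313; u=3/2·2.745313+0·5.370313+5/4·2.120313≈6.768359; next y=-2/5·(-0.745313)+1/4·6.768359≈1.990215
n=3: y≈1.990215, sp=2, e=sp−y≈0.009785; I≈5.380098, D=e−e_prev≈-2.735527; u=3/2·0.009785+0·5.380098+5/4·(-2.735527)≈-3.404731; next y=-2/5·1.990215+1/4·(-3.404731)≈-1.647269
n=4: y≈-1.647269, sp=2, e=sp−y≈3.647269; I≈9.027366, D=e−e_prev≈3.637484; u=3/2·3.647269+0·9.027366+5/4·3.637484≈10.017758; next y=-2/5·(-1.647269)+1/4·10.017758≈3.163347
n=5: y≈3.163347, sp=-3, e=sp−y≈-6.163347; I≈2.864019, D=e−e_prev≈-9.810616; u=3/2·(-6.163347)+0·2.864019+5/4·(-9.810616)≈-21.508290; next y=-2/5·3.163347+1/4·(-21.508290)≈-6.642411
n=6: y≈-6.642411, sp=-3, e=sp−y≈3.642411; I≈6.506431, D=e−e_prev≈9.805758; u=3/2·3.642411+0·6.506431+5/4·9.805758≈17.720815; next y=-2/5·(-6.642411)+1/4·17.720815≈7.087168
n=7: y≈7.087168, sp=-3, e=sp−y≈-10.087168; I≈-3.580737, D=e−e_prev≈-13.729580; u=3/2·(-10.087168)+0·(-3.580737)+5/4·(-13.729580)≈-32.292727; next y=-2/5·7.087168+1/4·(-32.292727)≈-10.908049
n=8: y≈-10.908049, sp=-3, e=sp−y≈7.908049; I≈4.327312, D=e−e_prev≈17.995217; u=3/2·7.908049+0·4.327312+5/4·17.995217≈34.356095; next y=-2/5·(-10.908049)+1/4·34.356095≈12.952243
n=9: y≈12.952243, sp=1, e=sp−y≈-11.952243; I≈-7.624932, D=e−e_prev≈-19.860292; u=3/2·(-11.952243)+0·(-7.624932)+5/4·(-19.860292)≈-42.753730; next y=-2/5·12.952243+1/4·(-42.753730)≈-15.869330
n=10: y≈-15.869330, sp=1, e=sp−y≈16.869330; I≈9.244398, D=e−e_prev≈28.821573; u=3/2·16.869330+0·9.244398+5/4·28.821573≈61.330962; next y=-2/5·(-15.869330)+1/4·61.330962≈21.680472
n=11: y≈21.680472, sp=1, e=sp−y≈-20.680472; I≈-11.436074, D=e−e_prev≈-37.549802; u=3/2·(-20.680472)+0·(-11.436074)+5/4·(-37.549802)≈-77.957961; next y=-2/5·21.680472+1/4·(-77.957961)≈-28.161679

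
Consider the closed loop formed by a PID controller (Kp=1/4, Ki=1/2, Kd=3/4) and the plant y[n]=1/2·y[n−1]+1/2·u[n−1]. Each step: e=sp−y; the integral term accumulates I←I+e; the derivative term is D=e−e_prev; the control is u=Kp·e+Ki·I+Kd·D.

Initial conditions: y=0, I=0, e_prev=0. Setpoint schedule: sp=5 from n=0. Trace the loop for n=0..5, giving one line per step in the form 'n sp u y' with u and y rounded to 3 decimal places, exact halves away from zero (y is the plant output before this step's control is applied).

(exact arithmetic carried between steps; '≈' marks a value shown rounded to 6 d.p. or computed from one; I and e_prev carry over from the previous line; the table rounds u and y to 3 d.p., halves away from zero)
n=0: y=0, sp=5, e=sp−y=5; I=5, D=e−e_prev=5; u=1/4·5+1/2·5+3/4·5=7.5; next y=1/2·0+1/2·7.5=3.75
n=1: y=3.75, sp=5, e=sp−y=1.25; I=6.25, D=e−e_prev=-3.75; u=1/4·1.25+1/2·6.25+3/4·(-3.75)=0.625; next y=1/2·3.75+1/2·0.625=2.1875
n=2: y=2.1875, sp=5, e=sp−y=2.8125; I=9.0625, D=e−e_prev=1.5625; u=1/4·2.8125+1/2·9.0625+3/4·1.5625=6.40625; next y=1/2·2.1875+1/2·6.40625=4.296875
n=3: y=4.296875, sp=5, e=sp−y=0.703125; I=9.765625, D=e−e_prev=-2.109375; u=1/4·0.703125+1/2·9.765625+3/4·(-2.109375)≈3.476563; next y=1/2·4.296875+1/2·3.476563≈3.886719
n=4: y≈3.886719, sp=5, e=sp−y≈1.113281; I≈10.878906, D=e−e_prev≈0.410156; u=1/4·1.113281+1/2·10.878906+3/4·0.410156≈6.025391; next y=1/2·3.886719+1/2·6.025391≈4.956055
n=5: y≈4.956055, sp=5, e=sp−y≈0.043945; I≈10.922852, D=e−e_prev≈-1.069336; u=1/4·0.043945+1/2·10.922852+3/4·(-1.069336)≈4.670410; next y=1/2·4.956055+1/2·4.670410≈4.813232

0 5 7.500 0.000
1 5 0.625 3.750
2 5 6.406 2.188
3 5 3.477 4.297
4 5 6.025 3.887
5 5 4.670 4.956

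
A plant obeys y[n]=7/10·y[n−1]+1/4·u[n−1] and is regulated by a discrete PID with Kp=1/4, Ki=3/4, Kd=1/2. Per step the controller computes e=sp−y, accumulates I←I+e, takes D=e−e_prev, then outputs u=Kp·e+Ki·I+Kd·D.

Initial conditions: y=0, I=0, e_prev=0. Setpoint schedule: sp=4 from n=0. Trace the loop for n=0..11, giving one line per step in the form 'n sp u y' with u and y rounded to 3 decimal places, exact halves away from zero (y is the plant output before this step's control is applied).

0 4 6.000 0.000
1 4 4.750 1.500
2 4 6.269 2.238
3 4 6.615 3.133
4 4 6.643 3.847
5 4 6.354 4.354
6 4 5.919 4.636
7 4 5.449 4.725
8 4 5.033 4.670
9 4 4.717 4.527
10 4 4.519 4.348
11 4 4.430 4.173

(exact arithmetic carried between steps; '≈' marks a value shown rounded to 6 d.p. or computed from one; I and e_prev carry over from the previous line; the table rounds u and y to 3 d.p., halves away from zero)
n=0: y=0, sp=4, e=sp−y=4; I=4, D=e−e_prev=4; u=1/4·4+3/4·4+1/2·4=6; next y=7/10·0+1/4·6=1.5
n=1: y=1.5, sp=4, e=sp−y=2.5; I=6.5, D=e−e_prev=-1.5; u=1/4·2.5+3/4·6.5+1/2·(-1.5)=4.75; next y=7/10·1.5+1/4·4.75=2.2375
n=2: y=2.2375, sp=4, e=sp−y=1.7625; I=8.2625, D=e−e_prev=-0.7375; u=1/4·1.7625+3/4·8.2625+1/2·(-0.7375)=6.26875; next y=7/10·2.2375+1/4·6.26875≈3.133438
n=3: y≈3.133438, sp=4, e=sp−y≈0.866563; I≈9.129063, D=e−e_prev≈-0.895938; u=1/4·0.866563+3/4·9.129063+1/2·(-0.895938)≈6.615469; next y=7/10·3.133438+1/4·6.615469≈3.847273
n=4: y≈3.847273, sp=4, e=sp−y≈0.152727; I≈9.281789, D=e−e_prev≈-0.713836; u=1/4·0.152727+3/4·9.281789+1/2·(-0.713836)≈6.642605; next y=7/10·3.847273+1/4·6.642605≈4.353743
n=5: y≈4.353743, sp=4, e=sp−y≈-0.353743; I≈8.928046, D=e−e_prev≈-0.506469; u=1/4·(-0.353743)+3/4·8.928046+1/2·(-0.506469)≈6.354364; next y=7/10·4.353743+1/4·6.354364≈4.636211
n=6: y≈4.636211, sp=4, e=sp−y≈-0.636211; I≈8.291835, D=e−e_prev≈-0.282468; u=1/4·(-0.636211)+3/4·8.291835+1/2·(-0.282468)≈5.918590; next y=7/10·4.636211+1/4·5.918590≈4.724995
n=7: y≈4.724995, sp=4, e=sp−y≈-0.724995; I≈7.566840, D=e−e_prev≈-0.088784; u=1/4·(-0.724995)+3/4·7.566840+1/2·(-0.088784)≈5.449489; next y=7/10·4.724995+1/4·5.449489≈4.669869
n=8: y≈4.669869, sp=4, e=sp−y≈-0.669869; I≈6.896971, D=e−e_prev≈0.055126; u=1/4·(-0.669869)+3/4·6.896971+1/2·0.055126≈5.032824; next y=7/10·4.669869+1/4·5.032824≈4.527114
n=9: y≈4.527114, sp=4, e=sp−y≈-0.527114; I≈6.369857, D=e−e_prev≈0.142755; u=1/4·(-0.527114)+3/4·6.369857+1/2·0.142755≈4.716991; next y=7/10·4.527114+1/4·4.716991≈4.348228
n=10: y≈4.348228, sp=4, e=sp−y≈-0.348228; I≈6.021629, D=e−e_prev≈0.178886; u=1/4·(-0.348228)+3/4·6.021629+1/2·0.178886≈4.518608; next y=7/10·4.348228+1/4·4.518608≈4.173412
n=11: y≈4.173412, sp=4, e=sp−y≈-0.173412; I≈5.848218, D=e−e_prev≈0.174816; u=1/4·(-0.173412)+3/4·5.848218+1/2·0.174816≈4.430218; next y=7/10·4.173412+1/4·4.430218≈4.028943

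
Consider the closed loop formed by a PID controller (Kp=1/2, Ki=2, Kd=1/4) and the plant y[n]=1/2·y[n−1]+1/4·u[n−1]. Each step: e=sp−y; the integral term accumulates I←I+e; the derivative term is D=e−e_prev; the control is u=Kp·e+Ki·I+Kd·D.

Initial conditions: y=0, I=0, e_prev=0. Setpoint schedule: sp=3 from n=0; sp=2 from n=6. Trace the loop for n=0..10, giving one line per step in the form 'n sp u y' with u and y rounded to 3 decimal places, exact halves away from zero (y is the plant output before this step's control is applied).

(exact arithmetic carried between steps; '≈' marks a value shown rounded to 6 d.p. or computed from one; I and e_prev carry over from the previous line; the table rounds u and y to 3 d.p., halves away from zero)
n=0: y=0, sp=3, e=sp−y=3; I=3, D=e−e_prev=3; u=1/2·3+2·3+1/4·3=8.25; next y=1/2·0+1/4·8.25=2.0625
n=1: y=2.0625, sp=3, e=sp−y=0.9375; I=3.9375, D=e−e_prev=-2.0625; u=1/2·0.9375+2·3.9375+1/4·(-2.0625)=7.828125; next y=1/2·2.0625+1/4·7.828125≈2.988281
n=2: y≈2.988281, sp=3, e=sp−y≈0.011719; I≈3.949219, D=e−e_prev≈-0.925781; u=1/2·0.011719+2·3.949219+1/4·(-0.925781)≈7.672852; next y=1/2·2.988281+1/4·7.672852≈3.412354
n=3: y≈3.412354, sp=3, e=sp−y≈-0.412354; I≈3.536865, D=e−e_prev≈-0.424072; u=1/2·(-0.412354)+2·3.536865+1/4·(-0.424072)≈6.761536; next y=1/2·3.412354+1/4·6.761536≈3.396561
n=4: y≈3.396561, sp=3, e=sp−y≈-0.396561; I≈3.140305, D=e−e_prev≈0.015793; u=1/2·(-0.396561)+2·3.140305+1/4·0.015793≈6.086277; next y=1/2·3.396561+1/4·6.086277≈3.219850
n=5: y≈3.219850, sp=3, e=sp−y≈-0.219850; I≈2.920455, D=e−e_prev≈0.176711; u=1/2·(-0.219850)+2·2.920455+1/4·0.176711≈5.775163; next y=1/2·3.219850+1/4·5.775163≈3.053716
n=6: y≈3.053716, sp=2, e=sp−y≈-1.053716; I≈1.866739, D=e−e_prev≈-0.833866; u=1/2·(-1.053716)+2·1.866739+1/4·(-0.833866)≈2.998155; next y=1/2·3.053716+1/4·2.998155≈2.276396
n=7: y≈2.276396, sp=2, e=sp−y≈-0.276396; I≈1.590343, D=e−e_prev≈0.777319; u=1/2·(-0.276396)+2·1.590343+1/4·0.777319≈3.236818; next y=1/2·2.276396+1/4·3.236818≈1.947403
n=8: y≈1.947403, sp=2, e=sp−y≈0.052597; I≈1.642940, D=e−e_prev≈0.328994; u=1/2·0.052597+2·1.642940+1/4·0.328994≈3.394428; next y=1/2·1.947403+1/4·3.394428≈1.822308
n=9: y≈1.822308, sp=2, e=sp−y≈0.177692; I≈1.820632, D=e−e_prev≈0.125094; u=1/2·0.177692+2·1.820632+1/4·0.125094≈3.761384; next y=1/2·1.822308+1/4·3.761384≈1.851500
n=10: y≈1.851500, sp=2, e=sp−y≈0.148500; I≈1.969132, D=e−e_prev≈-0.029192; u=1/2·0.148500+2·1.969132+1/4·(-0.029192)≈4.005216; next y=1/2·1.851500+1/4·4.005216≈1.927054

0 3 8.250 0.000
1 3 7.828 2.063
2 3 7.673 2.988
3 3 6.762 3.412
4 3 6.086 3.397
5 3 5.775 3.220
6 2 2.998 3.054
7 2 3.237 2.276
8 2 3.394 1.947
9 2 3.761 1.822
10 2 4.005 1.852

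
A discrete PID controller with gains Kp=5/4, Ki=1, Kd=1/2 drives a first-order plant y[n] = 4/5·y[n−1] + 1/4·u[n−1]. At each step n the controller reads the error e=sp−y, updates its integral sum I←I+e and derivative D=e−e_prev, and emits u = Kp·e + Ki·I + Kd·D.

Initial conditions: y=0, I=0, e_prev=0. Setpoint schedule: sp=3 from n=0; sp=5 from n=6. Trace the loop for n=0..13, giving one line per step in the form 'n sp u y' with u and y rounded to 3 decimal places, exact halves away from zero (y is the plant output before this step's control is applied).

(exact arithmetic carried between steps; '≈' marks a value shown rounded to 6 d.p. or computed from one; I and e_prev carry over from the previous line; the table rounds u and y to 3 d.p., halves away from zero)
n=0: y=0, sp=3, e=sp−y=3; I=3, D=e−e_prev=3; u=5/4·3+1·3+1/2·3=8.25; next y=4/5·0+1/4·8.25=2.0625
n=1: y=2.0625, sp=3, e=sp−y=0.9375; I=3.9375, D=e−e_prev=-2.0625; u=5/4·0.9375+1·3.9375+1/2·(-2.0625)=4.078125; next y=4/5·2.0625+1/4·4.078125≈2.669531
n=2: y≈2.669531, sp=3, e=sp−y≈0.330469; I≈4.267969, D=e−e_prev≈-0.607031; u=5/4·0.330469+1·4.267969+1/2·(-0.607031)≈4.377539; next y=4/5·2.669531+1/4·4.377539≈3.230010
n=3: y≈3.230010, sp=3, e=sp−y≈-0.230010; I≈4.037959, D=e−e_prev≈-0.560479; u=5/4·(-0.230010)+1·4.037959+1/2·(-0.560479)≈3.470208; next y=4/5·3.230010+1/4·3.470208≈3.451560
n=4: y≈3.451560, sp=3, e=sp−y≈-0.451560; I≈3.586399, D=e−e_prev≈-0.221550; u=5/4·(-0.451560)+1·3.586399+1/2·(-0.221550)≈2.911175; next y=4/5·3.451560+1/4·2.911175≈3.489041
n=5: y≈3.489041, sp=3, e=sp−y≈-0.489041; I≈3.097358, D=e−e_prev≈-0.037482; u=5/4·(-0.489041)+1·3.097358+1/2·(-0.037482)≈2.467315; next y=4/5·3.489041+1/4·2.467315≈3.408062
n=6: y≈3.408062, sp=5, e=sp−y≈1.591938; I≈4.689296, D=e−e_prev≈2.080979; u=5/4·1.591938+1·4.689296+1/2·2.080979≈7.719708; next y=4/5·3.408062+1/4·7.719708≈4.656377
n=7: y≈4.656377, sp=5, e=sp−y≈0.343623; I≈5.032919, D=e−e_prev≈-1.248315; u=5/4·0.343623+1·5.032919+1/2·(-1.248315)≈4.838291; next y=4/5·4.656377+1/4·4.838291≈4.934674
n=8: y≈4.934674, sp=5, e=sp−y≈0.065326; I≈5.098245, D=e−e_prev≈-0.278297; u=5/4·0.065326+1·5.098245+1/2·(-0.278297)≈5.040754; next y=4/5·4.934674+1/4·5.040754≈5.207928
n=9: y≈5.207928, sp=5, e=sp−y≈-0.207928; I≈4.890317, D=e−e_prev≈-0.273254; u=5/4·(-0.207928)+1·4.890317+1/2·(-0.273254)≈4.493781; next y=4/5·5.207928+1/4·4.493781≈5.289787
n=10: y≈5.289787, sp=5, e=sp−y≈-0.289787; I≈4.600530, D=e−e_prev≈-0.081860; u=5/4·(-0.289787)+1·4.600530+1/2·(-0.081860)≈4.197366; next y=4/5·5.289787+1/4·4.197366≈5.281171
n=11: y≈5.281171, sp=5, e=sp−y≈-0.281171; I≈4.319359, D=e−e_prev≈0.008616; u=5/4·(-0.281171)+1·4.319359+1/2·0.008616≈3.972202; next y=4/5·5.281171+1/4·3.972202≈5.217988
n=12: y≈5.217988, sp=5, e=sp−y≈-0.217988; I≈4.101371, D=e−e_prev≈0.063184; u=5/4·(-0.217988)+1·4.101371+1/2·0.063184≈3.860478; next y=4/5·5.217988+1/4·3.860478≈5.139510
n=13: y≈5.139510, sp=5, e=sp−y≈-0.139510; I≈3.961861, D=e−e_prev≈0.078478; u=5/4·(-0.139510)+1·3.961861+1/2·0.078478≈3.826713; next y=4/5·5.139510+1/4·3.826713≈5.068286

0 3 8.250 0.000
1 3 4.078 2.063
2 3 4.378 2.670
3 3 3.470 3.230
4 3 2.911 3.452
5 3 2.467 3.489
6 5 7.720 3.408
7 5 4.838 4.656
8 5 5.041 4.935
9 5 4.494 5.208
10 5 4.197 5.290
11 5 3.972 5.281
12 5 3.860 5.218
13 5 3.827 5.140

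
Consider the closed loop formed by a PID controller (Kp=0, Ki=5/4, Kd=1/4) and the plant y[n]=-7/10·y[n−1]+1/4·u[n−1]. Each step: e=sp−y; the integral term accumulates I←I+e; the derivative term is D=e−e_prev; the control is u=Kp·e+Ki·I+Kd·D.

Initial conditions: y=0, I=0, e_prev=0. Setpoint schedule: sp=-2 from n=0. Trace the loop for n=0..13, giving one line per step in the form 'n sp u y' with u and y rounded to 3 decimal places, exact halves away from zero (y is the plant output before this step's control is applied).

0 -2 -3.000 0.000
1 -2 -3.875 -0.750
2 -2 -6.084 -0.444
3 -2 -6.803 -1.210
4 -2 -8.517 -0.853
5 -2 -8.843 -1.532
6 -2 -10.188 -1.139
7 -2 -10.249 -1.750
8 -2 -11.334 -1.337
9 -2 -11.219 -1.897
10 -2 -12.118 -1.477
11 -2 -11.888 -1.996
12 -2 -12.655 -1.575
13 -2 -12.351 -2.061

(exact arithmetic carried between steps; '≈' marks a value shown rounded to 6 d.p. or computed from one; I and e_prev carry over from the previous line; the table rounds u and y to 3 d.p., halves away from zero)
n=0: y=0, sp=-2, e=sp−y=-2; I=-2, D=e−e_prev=-2; u=0·(-2)+5/4·(-2)+1/4·(-2)=-3; next y=-7/10·0+1/4·(-3)=-0.75
n=1: y=-0.75, sp=-2, e=sp−y=-1.25; I=-3.25, D=e−e_prev=0.75; u=0·(-1.25)+5/4·(-3.25)+1/4·0.75=-3.875; next y=-7/10·(-0.75)+1/4·(-3.875)=-0.44375
n=2: y=-0.44375, sp=-2, e=sp−y=-1.55625; I=-4.80625, D=e−e_prev=-0.30625; u=0·(-1.55625)+5/4·(-4.80625)+1/4·(-0.30625)=-6.084375; next y=-7/10·(-0.44375)+1/4·(-6.084375)≈-1.210469
n=3: y≈-1.210469, sp=-2, e=sp−y≈-0.789531; I≈-5.595781, D=e−e_prev≈0.766719; u=0·(-0.789531)+5/4·(-5.595781)+1/4·0.766719≈-6.803047; next y=-7/10·(-1.210469)+1/4·(-6.803047)≈-0.853434
n=4: y≈-0.853434, sp=-2, e=sp−y≈-1.146566; I≈-6.742348, D=e−e_prev≈-0.357035; u=0·(-1.146566)+5/4·(-6.742348)+1/4·(-0.357035)≈-8.517193; next y=-7/10·(-0.853434)+1/4·(-8.517193)≈-1.531895
n=5: y≈-1.531895, sp=-2, e=sp−y≈-0.468105; I≈-7.210453, D=e−e_prev≈0.678461; u=0·(-0.468105)+5/4·(-7.210453)+1/4·0.678461≈-8.843451; next y=-7/10·(-1.531895)+1/4·(-8.843451)≈-1.138536
n=6: y≈-1.138536, sp=-2, e=sp−y≈-0.861464; I≈-8.071917, D=e−e_prev≈-0.393359; u=0·(-0.861464)+5/4·(-8.071917)+1/4·(-0.393359)≈-10.188235; next y=-7/10·(-1.138536)+1/4·(-10.188235)≈-1.750083
n=7: y≈-1.750083, sp=-2, e=sp−y≈-0.249917; I≈-8.321833, D=e−e_prev≈0.611547; u=0·(-0.249917)+5/4·(-8.321833)+1/4·0.611547≈-10.249405; next y=-7/10·(-1.750083)+1/4·(-10.249405)≈-1.337293
n=8: y≈-1.337293, sp=-2, e=sp−y≈-0.662707; I≈-8.984540, D=e−e_prev≈-0.412791; u=0·(-0.662707)+5/4·(-8.984540)+1/4·(-0.412791)≈-11.333873; next y=-7/10·(-1.337293)+1/4·(-11.333873)≈-1.897363
n=9: y≈-1.897363, sp=-2, e=sp−y≈-0.102637; I≈-9.087177, D=e−e_prev≈0.560071; u=0·(-0.102637)+5/4·(-9.087177)+1/4·0.560071≈-11.218954; next y=-7/10·(-1.897363)+1/4·(-11.218954)≈-1.476584
n=10: y≈-1.476584, sp=-2, e=sp−y≈-0.523416; I≈-9.610593, D=e−e_prev≈-0.420779; u=0·(-0.523416)+5/4·(-9.610593)+1/4·(-0.420779)≈-12.118436; next y=-7/10·(-1.476584)+1/4·(-12.118436)≈-1.996000
n=11: y≈-1.996000, sp=-2, e=sp−y≈-0.004000; I≈-9.614593, D=e−e_prev≈0.519416; u=0·(-0.004000)+5/4·(-9.614593)+1/4·0.519416≈-11.888387; next y=-7/10·(-1.996000)+1/4·(-11.888387)≈-1.574897
n=12: y≈-1.574897, sp=-2, e=sp−y≈-0.425103; I≈-10.039696, D=e−e_prev≈-0.421104; u=0·(-0.425103)+5/4·(-10.039696)+1/4·(-0.421104)≈-12.654896; next y=-7/10·(-1.574897)+1/4·(-12.654896)≈-2.061296
n=13: y≈-2.061296, sp=-2, e=sp−y≈0.061296; I≈-9.978400, D=e−e_prev≈0.486400; u=0·0.061296+5/4·(-9.978400)+1/4·0.486400≈-12.351400; next y=-7/10·(-2.061296)+1/4·(-12.351400)≈-1.644942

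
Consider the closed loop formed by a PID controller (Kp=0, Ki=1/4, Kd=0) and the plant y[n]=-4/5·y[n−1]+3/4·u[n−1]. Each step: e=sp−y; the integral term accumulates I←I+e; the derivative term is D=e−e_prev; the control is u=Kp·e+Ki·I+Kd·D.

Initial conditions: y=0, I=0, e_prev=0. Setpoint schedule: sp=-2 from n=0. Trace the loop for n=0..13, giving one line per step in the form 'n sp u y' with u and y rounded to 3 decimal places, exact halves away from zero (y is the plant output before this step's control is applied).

0 -2 -0.500 0.000
1 -2 -0.906 -0.375
2 -2 -1.311 -0.380
3 -2 -1.641 -0.680
4 -2 -1.970 -0.687
5 -2 -2.238 -0.927
6 -2 -2.504 -0.936
7 -2 -2.721 -1.129
8 -2 -2.937 -1.138
9 -2 -3.114 -1.292
10 -2 -3.288 -1.302
11 -2 -3.432 -1.425
12 -2 -3.574 -1.434
13 -2 -3.690 -1.533

(exact arithmetic carried between steps; '≈' marks a value shown rounded to 6 d.p. or computed from one; I and e_prev carry over from the previous line; the table rounds u and y to 3 d.p., halves away from zero)
n=0: y=0, sp=-2, e=sp−y=-2; I=-2, D=e−e_prev=-2; u=0·(-2)+1/4·(-2)+0·(-2)=-0.5; next y=-4/5·0+3/4·(-0.5)=-0.375
n=1: y=-0.375, sp=-2, e=sp−y=-1.625; I=-3.625, D=e−e_prev=0.375; u=0·(-1.625)+1/4·(-3.625)+0·0.375=-0.90625; next y=-4/5·(-0.375)+3/4·(-0.90625)≈-0.379688
n=2: y≈-0.379688, sp=-2, e=sp−y≈-1.620313; I≈-5.245313, D=e−e_prev≈0.004688; u=0·(-1.620313)+1/4·(-5.245313)+0·0.004688≈-1.311328; next y=-4/5·(-0.379688)+3/4·(-1.311328)≈-0.679746
n=3: y≈-0.679746, sp=-2, e=sp−y≈-1.320254; I≈-6.565566, D=e−e_prev≈0.300059; u=0·(-1.320254)+1/4·(-6.565566)+0·0.300059≈-1.641392; next y=-4/5·(-0.679746)+3/4·(-1.641392)≈-0.687247
n=4: y≈-0.687247, sp=-2, e=sp−y≈-1.312753; I≈-7.878320, D=e−e_prev≈0.007501; u=0·(-1.312753)+1/4·(-7.878320)+0·0.007501≈-1.969580; next y=-4/5·(-0.687247)+3/4·(-1.969580)≈-0.927387
n=5: y≈-0.927387, sp=-2, e=sp−y≈-1.072613; I≈-8.950932, D=e−e_prev≈0.240141; u=0·(-1.072613)+1/4·(-8.950932)+0·0.240141≈-2.237733; next y=-4/5·(-0.927387)+3/4·(-2.237733)≈-0.936390
n=6: y≈-0.936390, sp=-2, e=sp−y≈-1.063610; I≈-10.014542, D=e−e_prev≈0.009002; u=0·(-1.063610)+1/4·(-10.014542)+0·0.009002≈-2.503636; next y=-4/5·(-0.936390)+3/4·(-2.503636)≈-1.128615
n=7: y≈-1.128615, sp=-2, e=sp−y≈-0.871385; I≈-10.885927, D=e−e_prev≈0.192225; u=0·(-0.871385)+1/4·(-10.885927)+0·0.192225≈-2.721482; next y=-4/5·(-1.128615)+3/4·(-2.721482)≈-1.138220
n=8: y≈-1.138220, sp=-2, e=sp−y≈-0.861780; I≈-11.747708, D=e−e_prev≈0.009605; u=0·(-0.861780)+1/4·(-11.747708)+0·0.009605≈-2.936927; next y=-4/5·(-1.138220)+3/4·(-2.936927)≈-1.292120
n=9: y≈-1.292120, sp=-2, e=sp−y≈-0.707880; I≈-12.455588, D=e−e_prev≈0.153900; u=0·(-0.707880)+1/4·(-12.455588)+0·0.153900≈-3.113897; next y=-4/5·(-1.292120)+3/4·(-3.113897)≈-1.301727
n=10: y≈-1.301727, sp=-2, e=sp−y≈-0.698273; I≈-13.153861, D=e−e_prev≈0.009608; u=0·(-0.698273)+1/4·(-13.153861)+0·0.009608≈-3.288465; next y=-4/5·(-1.301727)+3/4·(-3.288465)≈-1.424967
n=11: y≈-1.424967, sp=-2, e=sp−y≈-0.575033; I≈-13.728894, D=e−e_prev≈0.123240; u=0·(-0.575033)+1/4·(-13.728894)+0·0.123240≈-3.432223; next y=-4/5·(-1.424967)+3/4·(-3.432223)≈-1.434194
n=12: y≈-1.434194, sp=-2, e=sp−y≈-0.565806; I≈-14.294700, D=e−e_prev≈0.009227; u=0·(-0.565806)+1/4·(-14.294700)+0·0.009227≈-3.573675; next y=-4/5·(-1.434194)+3/4·(-3.573675)≈-1.532901
n=13: y≈-1.532901, sp=-2, e=sp−y≈-0.467099; I≈-14.761799, D=e−e_prev≈0.098707; u=0·(-0.467099)+1/4·(-14.761799)+0·0.098707≈-3.690450; next y=-4/5·(-1.532901)+3/4·(-3.690450)≈-1.541516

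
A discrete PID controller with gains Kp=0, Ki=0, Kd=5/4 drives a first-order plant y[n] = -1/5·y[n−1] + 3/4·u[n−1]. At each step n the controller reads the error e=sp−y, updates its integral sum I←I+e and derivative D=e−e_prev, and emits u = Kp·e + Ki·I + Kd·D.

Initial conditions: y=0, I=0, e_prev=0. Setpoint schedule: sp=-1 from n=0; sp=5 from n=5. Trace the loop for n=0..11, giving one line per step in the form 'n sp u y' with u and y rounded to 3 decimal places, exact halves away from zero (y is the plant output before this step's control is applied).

(exact arithmetic carried between steps; '≈' marks a value shown rounded to 6 d.p. or computed from one; I and e_prev carry over from the previous line; the table rounds u and y to 3 d.p., halves away from zero)
n=0: y=0, sp=-1, e=sp−y=-1; I=-1, D=e−e_prev=-1; u=0·(-1)+0·(-1)+5/4·(-1)=-1.25; next y=-1/5·0+3/4·(-1.25)=-0.9375
n=1: y=-0.9375, sp=-1, e=sp−y=-0.0625; I=-1.0625, D=e−e_prev=0.9375; u=0·(-0.0625)+0·(-1.0625)+5/4·0.9375=1.171875; next y=-1/5·(-0.9375)+3/4·1.171875≈1.066406
n=2: y≈1.066406, sp=-1, e=sp−y≈-2.066406; I≈-3.128906, D=e−e_prev≈-2.003906; u=0·(-2.066406)+0·(-3.128906)+5/4·(-2.003906)≈-2.504883; next y=-1/5·1.066406+3/4·(-2.504883)≈-2.091943
n=3: y≈-2.091943, sp=-1, e=sp−y≈1.091943; I≈-2.036963, D=e−e_prev≈3.158350; u=0·1.091943+0·(-2.036963)+5/4·3.158350≈3.947937; next y=-1/5·(-2.091943)+3/4·3.947937≈3.379341
n=4: y≈3.379341, sp=-1, e=sp−y≈-4.379341; I≈-6.416304, D=e−e_prev≈-5.471285; u=0·(-4.379341)+0·(-6.416304)+5/4·(-5.471285)≈-6.839106; next y=-1/5·3.379341+3/4·(-6.839106)≈-5.805198
n=5: y≈-5.805198, sp=5, e=sp−y≈10.805198; I≈4.388893, D=e−e_prev≈15.184539; u=0·10.805198+0·4.388893+5/4·15.184539≈18.980674; next y=-1/5·(-5.805198)+3/4·18.980674≈15.396545
n=6: y≈15.396545, sp=5, e=sp−y≈-10.396545; I≈-6.007652, D=e−e_prev≈-21.201743; u=0·(-10.396545)+0·(-6.007652)+5/4·(-21.201743)≈-26.502179; next y=-1/5·15.396545+3/4·(-26.502179)≈-22.955943
n=7: y≈-22.955943, sp=5, e=sp−y≈27.955943; I≈21.948291, D=e−e_prev≈38.352488; u=0·27.955943+0·21.948291+5/4·38.352488≈47.940610; next y=-1/5·(-22.955943)+3/4·47.940610≈40.546646
n=8: y≈40.546646, sp=5, e=sp−y≈-35.546646; I≈-13.598355, D=e−e_prev≈-63.502589; u=0·(-35.546646)+0·(-13.598355)+5/4·(-63.502589)≈-79.378236; next y=-1/5·40.546646+3/4·(-79.378236)≈-67.643006
n=9: y≈-67.643006, sp=5, e=sp−y≈72.643006; I≈59.044652, D=e−e_prev≈108.189652; u=0·72.643006+0·59.044652+5/4·108.189652≈135.237066; next y=-1/5·(-67.643006)+3/4·135.237066≈114.956400
n=10: y≈114.956400, sp=5, e=sp−y≈-109.956400; I≈-50.911749, D=e−e_prev≈-182.599407; u=0·(-109.956400)+0·(-50.911749)+5/4·(-182.599407)≈-228.249259; next y=-1/5·114.956400+3/4·(-228.249259)≈-194.178224
n=11: y≈-194.178224, sp=5, e=sp−y≈199.178224; I≈148.266475, D=e−e_prev≈309.134625; u=0·199.178224+0·148.266475+5/4·309.134625≈386.418281; next y=-1/5·(-194.178224)+3/4·386.418281≈328.649355

0 -1 -1.250 0.000
1 -1 1.172 -0.938
2 -1 -2.505 1.066
3 -1 3.948 -2.092
4 -1 -6.839 3.379
5 5 18.981 -5.805
6 5 -26.502 15.397
7 5 47.941 -22.956
8 5 -79.378 40.547
9 5 135.237 -67.643
10 5 -228.249 114.956
11 5 386.418 -194.178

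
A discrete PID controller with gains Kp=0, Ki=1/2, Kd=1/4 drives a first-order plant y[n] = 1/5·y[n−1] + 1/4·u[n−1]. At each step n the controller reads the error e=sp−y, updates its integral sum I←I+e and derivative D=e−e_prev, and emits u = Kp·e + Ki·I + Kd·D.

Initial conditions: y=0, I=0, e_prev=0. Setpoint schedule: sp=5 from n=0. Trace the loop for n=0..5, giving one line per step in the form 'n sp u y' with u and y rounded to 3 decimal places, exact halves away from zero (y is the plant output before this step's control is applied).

0 5 3.750 0.000
1 5 4.297 0.938
2 5 6.319 1.262
3 5 7.842 1.832
4 5 9.197 2.327
5 5 10.329 2.765

(exact arithmetic carried between steps; '≈' marks a value shown rounded to 6 d.p. or computed from one; I and e_prev carry over from the previous line; the table rounds u and y to 3 d.p., halves away from zero)
n=0: y=0, sp=5, e=sp−y=5; I=5, D=e−e_prev=5; u=0·5+1/2·5+1/4·5=3.75; next y=1/5·0+1/4·3.75=0.9375
n=1: y=0.9375, sp=5, e=sp−y=4.0625; I=9.0625, D=e−e_prev=-0.9375; u=0·4.0625+1/2·9.0625+1/4·(-0.9375)=4.296875; next y=1/5·0.9375+1/4·4.296875≈1.261719
n=2: y≈1.261719, sp=5, e=sp−y≈3.738281; I≈12.800781, D=e−e_prev≈-0.324219; u=0·3.738281+1/2·12.800781+1/4·(-0.324219)≈6.319336; next y=1/5·1.261719+1/4·6.319336≈1.832178
n=3: y≈1.832178, sp=5, e=sp−y≈3.167822; I≈15.968604, D=e−e_prev≈-0.570459; u=0·3.167822+1/2·15.968604+1/4·(-0.570459)≈7.841687; next y=1/5·1.832178+1/4·7.841687≈2.326857
n=4: y≈2.326857, sp=5, e=sp−y≈2.673143; I≈18.641746, D=e−e_prev≈-0.494680; u=0·2.673143+1/2·18.641746+1/4·(-0.494680)≈9.197203; next y=1/5·2.326857+1/4·9.197203≈2.764672
n=5: y≈2.764672, sp=5, e=sp−y≈2.235328; I≈20.877074, D=e−e_prev≈-0.437815; u=0·2.235328+1/2·20.877074+1/4·(-0.437815)≈10.329083; next y=1/5·2.764672+1/4·10.329083≈3.135205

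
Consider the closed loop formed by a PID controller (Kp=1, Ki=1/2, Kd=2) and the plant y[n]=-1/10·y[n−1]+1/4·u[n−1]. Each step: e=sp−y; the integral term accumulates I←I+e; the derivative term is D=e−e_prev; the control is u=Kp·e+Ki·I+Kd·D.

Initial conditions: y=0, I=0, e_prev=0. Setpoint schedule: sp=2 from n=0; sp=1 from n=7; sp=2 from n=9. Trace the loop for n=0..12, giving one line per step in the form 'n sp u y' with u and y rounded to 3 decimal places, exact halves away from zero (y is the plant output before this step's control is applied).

(exact arithmetic carried between steps; '≈' marks a value shown rounded to 6 d.p. or computed from one; I and e_prev carry over from the previous line; the table rounds u and y to 3 d.p., halves away from zero)
n=0: y=0, sp=2, e=sp−y=2; I=2, D=e−e_prev=2; u=1·2+1/2·2+2·2=7; next y=-1/10·0+1/4·7=1.75
n=1: y=1.75, sp=2, e=sp−y=0.25; I=2.25, D=e−e_prev=-1.75; u=1·0.25+1/2·2.25+2·(-1.75)=-2.125; next y=-1/10·1.75+1/4·(-2.125)=-0.70625
n=2: y=-0.70625, sp=2, e=sp−y=2.70625; I=4.95625, D=e−e_prev=2.45625; u=1·2.70625+1/2·4.95625+2·2.45625=10.096875; next y=-1/10·(-0.70625)+1/4·10.096875≈2.594844
n=3: y≈2.594844, sp=2, e=sp−y≈-0.594844; I≈4.361406, D=e−e_prev≈-3.301094; u=1·(-0.594844)+1/2·4.361406+2·(-3.301094)≈-5.016328; next y=-1/10·2.594844+1/4·(-5.016328)≈-1.513566
n=4: y≈-1.513566, sp=2, e=sp−y≈3.513566; I≈7.874973, D=e−e_prev≈4.108410; u=1·3.513566+1/2·7.874973+2·4.108410≈15.667873; next y=-1/10·(-1.513566)+1/4·15.667873≈4.068325
n=5: y≈4.068325, sp=2, e=sp−y≈-2.068325; I≈5.806648, D=e−e_prev≈-5.581891; u=1·(-2.068325)+1/2·5.806648+2·(-5.581891)≈-10.328784; next y=-1/10·4.068325+1/4·(-10.328784)≈-2.989028
n=6: y≈-2.989028, sp=2, e=sp−y≈4.989028; I≈10.795676, D=e−e_prev≈7.057353; u=1·4.989028+1/2·10.795676+2·7.057353≈24.501573; next y=-1/10·(-2.989028)+1/4·24.501573≈6.424296
n=7: y≈6.424296, sp=1, e=sp−y≈-5.424296; I≈5.371380, D=e−e_prev≈-10.413325; u=1·(-5.424296)+1/2·5.371380+2·(-10.413325)≈-23.565255; next y=-1/10·6.424296+1/4·(-23.565255)≈-6.533743
n=8: y≈-6.533743, sp=1, e=sp−y≈7.533743; I≈12.905123, D=e−e_prev≈12.958040; u=1·7.533743+1/2·12.905123+2·12.958040≈39.902384; next y=-1/10·(-6.533743)+1/4·39.902384≈10.628970
n=9: y≈10.628970, sp=2, e=sp−y≈-8.628970; I≈4.276153, D=e−e_prev≈-16.162714; u=1·(-8.628970)+1/2·4.276153+2·(-16.162714)≈-38.816321; next y=-1/10·10.628970+1/4·(-38.816321)≈-10.766977
n=10: y≈-10.766977, sp=2, e=sp−y≈12.766977; I≈17.043130, D=e−e_prev≈21.395948; u=1·12.766977+1/2·17.043130+2·21.395948≈64.080438; next y=-1/10·(-10.766977)+1/4·64.080438≈17.096807
n=11: y≈17.096807, sp=2, e=sp−y≈-15.096807; I≈1.946323, D=e−e_prev≈-27.863785; u=1·(-15.096807)+1/2·1.946323+2·(-27.863785)≈-69.851215; next y=-1/10·17.096807+1/4·(-69.851215)≈-19.172484
n=12: y≈-19.172484, sp=2, e=sp−y≈21.172484; I≈23.118808, D=e−e_prev≈36.269292; u=1·21.172484+1/2·23.118808+2·36.269292≈105.270472; next y=-1/10·(-19.172484)+1/4·105.270472≈28.234866

0 2 7.000 0.000
1 2 -2.125 1.750
2 2 10.097 -0.706
3 2 -5.016 2.595
4 2 15.668 -1.514
5 2 -10.329 4.068
6 2 24.502 -2.989
7 1 -23.565 6.424
8 1 39.902 -6.534
9 2 -38.816 10.629
10 2 64.080 -10.767
11 2 -69.851 17.097
12 2 105.270 -19.172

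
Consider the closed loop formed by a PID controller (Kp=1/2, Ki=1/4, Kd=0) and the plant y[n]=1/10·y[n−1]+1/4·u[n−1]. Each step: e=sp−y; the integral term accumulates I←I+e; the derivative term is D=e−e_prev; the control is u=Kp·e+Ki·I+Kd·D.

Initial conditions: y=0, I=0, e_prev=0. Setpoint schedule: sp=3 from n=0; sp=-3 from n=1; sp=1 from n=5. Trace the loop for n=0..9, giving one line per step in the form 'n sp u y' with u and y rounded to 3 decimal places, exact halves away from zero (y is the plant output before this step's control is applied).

(exact arithmetic carried between steps; '≈' marks a value shown rounded to 6 d.p. or computed from one; I and e_prev carry over from the previous line; the table rounds u and y to 3 d.p., halves away from zero)
n=0: y=0, sp=3, e=sp−y=3; I=3, D=e−e_prev=3; u=1/2·3+1/4·3+0·3=2.25; next y=1/10·0+1/4·2.25=0.5625
n=1: y=0.5625, sp=-3, e=sp−y=-3.5625; I=-0.5625, D=e−e_prev=-6.5625; u=1/2·(-3.5625)+1/4·(-0.5625)+0·(-6.5625)=-1.921875; next y=1/10·0.5625+1/4·(-1.921875)≈-0.424219
n=2: y≈-0.424219, sp=-3, e=sp−y≈-2.575781; I≈-3.138281, D=e−e_prev≈0.986719; u=1/2·(-2.575781)+1/4·(-3.138281)+0·0.986719≈-2.072461; next y=1/10·(-0.424219)+1/4·(-2.072461)≈-0.560537
n=3: y≈-0.560537, sp=-3, e=sp−y≈-2.439463; I≈-5.577744, D=e−e_prev≈0.136318; u=1/2·(-2.439463)+1/4·(-5.577744)+0·0.136318≈-2.614167; next y=1/10·(-0.560537)+1/4·(-2.614167)≈-0.709596
n=4: y≈-0.709596, sp=-3, e=sp−y≈-2.290404; I≈-7.868149, D=e−e_prev≈0.149058; u=1/2·(-2.290404)+1/4·(-7.868149)+0·0.149058≈-3.112239; next y=1/10·(-0.709596)+1/4·(-3.112239)≈-0.849019
n=5: y≈-0.849019, sp=1, e=sp−y≈1.849019; I≈-6.019129, D=e−e_prev≈4.139424; u=1/2·1.849019+1/4·(-6.019129)+0·4.139424≈-0.580273; next y=1/10·(-0.849019)+1/4·(-0.580273)≈-0.229970
n=6: y≈-0.229970, sp=1, e=sp−y≈1.229970; I≈-4.789159, D=e−e_prev≈-0.619049; u=1/2·1.229970+1/4·(-4.789159)+0·(-0.619049)≈-0.582305; next y=1/10·(-0.229970)+1/4·(-0.582305)≈-0.168573
n=7: y≈-0.168573, sp=1, e=sp−y≈1.168573; I≈-3.620586, D=e−e_prev≈-0.061397; u=1/2·1.168573+1/4·(-3.620586)+0·(-0.061397)≈-0.320860; next y=1/10·(-0.168573)+1/4·(-0.320860)≈-0.097072
n=8: y≈-0.097072, sp=1, e=sp−y≈1.097072; I≈-2.523514, D=e−e_prev≈-0.071501; u=1/2·1.097072+1/4·(-2.523514)+0·(-0.071501)≈-0.082342; next y=1/10·(-0.097072)+1/4·(-0.082342)≈-0.030293
n=9: y≈-0.030293, sp=1, e=sp−y≈1.030293; I≈-1.493221, D=e−e_prev≈-0.066779; u=1/2·1.030293+1/4·(-1.493221)+0·(-0.066779)≈0.141841; next y=1/10·(-0.030293)+1/4·0.141841≈0.032431

0 3 2.250 0.000
1 -3 -1.922 0.563
2 -3 -2.072 -0.424
3 -3 -2.614 -0.561
4 -3 -3.112 -0.710
5 1 -0.580 -0.849
6 1 -0.582 -0.230
7 1 -0.321 -0.169
8 1 -0.082 -0.097
9 1 0.142 -0.030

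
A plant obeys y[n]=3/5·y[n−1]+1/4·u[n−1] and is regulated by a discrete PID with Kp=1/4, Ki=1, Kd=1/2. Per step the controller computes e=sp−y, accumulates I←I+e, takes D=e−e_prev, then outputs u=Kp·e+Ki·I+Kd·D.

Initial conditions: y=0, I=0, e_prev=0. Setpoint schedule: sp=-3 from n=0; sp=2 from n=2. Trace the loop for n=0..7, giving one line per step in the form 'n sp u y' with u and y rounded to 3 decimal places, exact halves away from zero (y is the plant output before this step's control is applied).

(exact arithmetic carried between steps; '≈' marks a value shown rounded to 6 d.p. or computed from one; I and e_prev carry over from the previous line; the table rounds u and y to 3 d.p., halves away from zero)
n=0: y=0, sp=-3, e=sp−y=-3; I=-3, D=e−e_prev=-3; u=1/4·(-3)+1·(-3)+1/2·(-3)=-5.25; next y=3/5·0+1/4·(-5.25)=-1.3125
n=1: y=-1.3125, sp=-3, e=sp−y=-1.6875; I=-4.6875, D=e−e_prev=1.3125; u=1/4·(-1.6875)+1·(-4.6875)+1/2·1.3125=-4.453125; next y=3/5·(-1.3125)+1/4·(-4.453125)≈-1.900781
n=2: y≈-1.900781, sp=2, e=sp−y≈3.900781; I≈-0.786719, D=e−e_prev≈5.588281; u=1/4·3.900781+1·(-0.786719)+1/2·5.588281≈2.982617; next y=3/5·(-1.900781)+1/4·2.982617≈-0.394814
n=3: y≈-0.394814, sp=2, e=sp−y≈2.394814; I≈1.608096, D=e−e_prev≈-1.505967; u=1/4·2.394814+1·1.608096+1/2·(-1.505967)≈1.453816; next y=3/5·(-0.394814)+1/4·1.453816≈0.126565
n=4: y≈0.126565, sp=2, e=sp−y≈1.873435; I≈3.481530, D=e−e_prev≈-0.521380; u=1/4·1.873435+1·3.481530+1/2·(-0.521380)≈3.689199; next y=3/5·0.126565+1/4·3.689199≈0.998239
n=5: y≈0.998239, sp=2, e=sp−y≈1.001761; I≈4.483291, D=e−e_prev≈-0.871674; u=1/4·1.001761+1·4.483291+1/2·(-0.871674)≈4.297895; next y=3/5·0.998239+1/4·4.297895≈1.673417
n=6: y≈1.673417, sp=2, e=sp−y≈0.326583; I≈4.809874, D=e−e_prev≈-0.675178; u=1/4·0.326583+1·4.809874+1/2·(-0.675178)≈4.553931; next y=3/5·1.673417+1/4·4.553931≈2.142533
n=7: y≈2.142533, sp=2, e=sp−y≈-0.142533; I≈4.667341, D=e−e_prev≈-0.469116; u=1/4·(-0.142533)+1·4.667341+1/2·(-0.469116)≈4.397150; next y=3/5·2.142533+1/4·4.397150≈2.384807

0 -3 -5.250 0.000
1 -3 -4.453 -1.313
2 2 2.983 -1.901
3 2 1.454 -0.395
4 2 3.689 0.127
5 2 4.298 0.998
6 2 4.554 1.673
7 2 4.397 2.143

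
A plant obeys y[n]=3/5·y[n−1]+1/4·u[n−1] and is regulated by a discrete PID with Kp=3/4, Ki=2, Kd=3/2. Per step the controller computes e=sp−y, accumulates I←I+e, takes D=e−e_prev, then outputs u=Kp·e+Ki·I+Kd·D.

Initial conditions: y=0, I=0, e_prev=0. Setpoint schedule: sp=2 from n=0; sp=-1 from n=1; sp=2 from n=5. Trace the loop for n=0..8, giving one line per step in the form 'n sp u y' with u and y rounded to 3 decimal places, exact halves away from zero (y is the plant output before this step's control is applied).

0 2 8.500 0.000
1 -1 -12.281 2.125
2 -1 5.818 -1.795
3 -1 -7.705 0.377
4 -1 1.627 -1.700
5 2 8.042 -0.613
6 2 0.812 1.643
7 2 6.840 1.188
8 2 2.535 2.423

(exact arithmetic carried between steps; '≈' marks a value shown rounded to 6 d.p. or computed from one; I and e_prev carry over from the previous line; the table rounds u and y to 3 d.p., halves away from zero)
n=0: y=0, sp=2, e=sp−y=2; I=2, D=e−e_prev=2; u=3/4·2+2·2+3/2·2=8.5; next y=3/5·0+1/4·8.5=2.125
n=1: y=2.125, sp=-1, e=sp−y=-3.125; I=-1.125, D=e−e_prev=-5.125; u=3/4·(-3.125)+2·(-1.125)+3/2·(-5.125)=-12.28125; next y=3/5·2.125+1/4·(-12.28125)≈-1.795313
n=2: y≈-1.795313, sp=-1, e=sp−y≈0.795313; I≈-0.329688, D=e−e_prev≈3.920313; u=3/4·0.795313+2·(-0.329688)+3/2·3.920313≈5.817578; next y=3/5·(-1.795313)+1/4·5.817578≈0.377207
n=3: y≈0.377207, sp=-1, e=sp−y≈-1.377207; I≈-1.706895, D=e−e_prev≈-2.172520; u=3/4·(-1.377207)+2·(-1.706895)+3/2·(-2.172520)≈-7.705474; next y=3/5·0.377207+1/4·(-7.705474)≈-1.700044
n=4: y≈-1.700044, sp=-1, e=sp−y≈0.700044; I≈-1.006850, D=e−e_prev≈2.077251; u=3/4·0.700044+2·(-1.006850)+3/2·2.077251≈1.627209; next y=3/5·(-1.700044)+1/4·1.627209≈-0.613224
n=5: y≈-0.613224, sp=2, e=sp−y≈2.613224; I≈1.606374, D=e−e_prev≈1.913180; u=3/4·2.613224+2·1.606374+3/2·1.913180≈8.042436; next y=3/5·(-0.613224)+1/4·8.042436≈1.642674
n=6: y≈1.642674, sp=2, e=sp−y≈0.357326; I≈1.963699, D=e−e_prev≈-2.255899; u=3/4·0.357326+2·1.963699+3/2·(-2.255899)≈0.811545; next y=3/5·1.642674+1/4·0.811545≈1.188491
n=7: y≈1.188491, sp=2, e=sp−y≈0.811509; I≈2.775208, D=e−e_prev≈0.454184; u=3/4·0.811509+2·2.775208+3/2·0.454184≈6.840324; next y=3/5·1.188491+1/4·6.840324≈2.423176
n=8: y≈2.423176, sp=2, e=sp−y≈-0.423176; I≈2.352033, D=e−e_prev≈-1.234685; u=3/4·(-0.423176)+2·2.352033+3/2·(-1.234685)≈2.534657; next y=3/5·2.423176+1/4·2.534657≈2.087570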